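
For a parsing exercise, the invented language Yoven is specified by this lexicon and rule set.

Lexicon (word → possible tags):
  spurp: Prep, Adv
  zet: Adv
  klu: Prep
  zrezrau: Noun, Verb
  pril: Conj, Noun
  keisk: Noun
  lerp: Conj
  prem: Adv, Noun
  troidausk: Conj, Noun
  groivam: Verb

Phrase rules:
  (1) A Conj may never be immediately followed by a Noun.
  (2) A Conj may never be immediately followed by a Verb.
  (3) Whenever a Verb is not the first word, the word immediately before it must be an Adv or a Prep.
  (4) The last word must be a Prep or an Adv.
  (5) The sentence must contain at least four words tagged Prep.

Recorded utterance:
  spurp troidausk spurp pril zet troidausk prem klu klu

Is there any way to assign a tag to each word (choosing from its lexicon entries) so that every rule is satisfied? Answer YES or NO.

Candidates per position — 1:spurp {Prep,Adv}; 2:troidausk {Conj,Noun}; 3:spurp {Prep,Adv}; 4:pril {Conj,Noun}; 5:zet {Adv}; 6:troidausk {Conj,Noun}; 7:prem {Adv,Noun}; 8:klu {Prep}; 9:klu {Prep}.
One satisfying assignment: Prep Conj Prep Noun Adv Noun Adv Prep Prep.
Check: rule 1 holds; rule 2 holds; rule 3 holds; rule 4 holds; rule 5 holds.

YES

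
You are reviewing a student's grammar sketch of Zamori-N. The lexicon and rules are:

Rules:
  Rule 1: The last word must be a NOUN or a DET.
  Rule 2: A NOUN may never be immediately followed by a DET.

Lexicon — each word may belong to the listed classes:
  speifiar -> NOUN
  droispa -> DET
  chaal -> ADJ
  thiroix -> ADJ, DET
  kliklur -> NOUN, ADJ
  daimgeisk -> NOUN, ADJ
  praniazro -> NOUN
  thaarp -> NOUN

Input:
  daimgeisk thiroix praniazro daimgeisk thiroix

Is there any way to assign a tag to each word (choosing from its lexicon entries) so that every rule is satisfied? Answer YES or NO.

Candidates per position — 1:daimgeisk {NOUN,ADJ}; 2:thiroix {ADJ,DET}; 3:praniazro {NOUN}; 4:daimgeisk {NOUN,ADJ}; 5:thiroix {ADJ,DET}.
One satisfying assignment: ADJ ADJ NOUN ADJ DET.
Check: rule 1 ok; rule 2 ok.

YES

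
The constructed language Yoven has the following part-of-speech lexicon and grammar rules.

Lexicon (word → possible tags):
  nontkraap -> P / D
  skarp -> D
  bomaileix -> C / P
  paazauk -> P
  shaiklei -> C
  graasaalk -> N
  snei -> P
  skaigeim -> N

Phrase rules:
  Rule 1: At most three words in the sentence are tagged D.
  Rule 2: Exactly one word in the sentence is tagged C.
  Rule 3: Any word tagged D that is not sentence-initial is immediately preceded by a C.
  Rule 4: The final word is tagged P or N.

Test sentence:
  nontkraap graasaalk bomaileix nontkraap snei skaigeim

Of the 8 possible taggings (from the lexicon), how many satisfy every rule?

Candidates per position — 1:nontkraap {P,D}; 2:graasaalk {N}; 3:bomaileix {C,P}; 4:nontkraap {P,D}; 5:snei {P}; 6:skaigeim {N}.
There are 8 candidate sequences in total.
The sequences that satisfy every rule: P N C P P N; P N C D P N; D N C P P N; D N C D P N.
Count = 4.

4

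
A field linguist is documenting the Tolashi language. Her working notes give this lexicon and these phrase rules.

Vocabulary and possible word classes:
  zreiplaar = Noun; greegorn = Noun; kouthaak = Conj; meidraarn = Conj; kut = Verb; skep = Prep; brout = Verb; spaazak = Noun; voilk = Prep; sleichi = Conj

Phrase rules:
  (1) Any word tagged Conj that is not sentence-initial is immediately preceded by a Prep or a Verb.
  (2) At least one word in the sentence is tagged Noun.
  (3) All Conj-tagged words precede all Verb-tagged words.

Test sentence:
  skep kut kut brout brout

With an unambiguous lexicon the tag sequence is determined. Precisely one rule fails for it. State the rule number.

Fixed tagging: Prep Verb Verb Verb Verb.
Applying the rules: R1 holds, R2 violated, R3 holds.
Only rule 2 fails.

2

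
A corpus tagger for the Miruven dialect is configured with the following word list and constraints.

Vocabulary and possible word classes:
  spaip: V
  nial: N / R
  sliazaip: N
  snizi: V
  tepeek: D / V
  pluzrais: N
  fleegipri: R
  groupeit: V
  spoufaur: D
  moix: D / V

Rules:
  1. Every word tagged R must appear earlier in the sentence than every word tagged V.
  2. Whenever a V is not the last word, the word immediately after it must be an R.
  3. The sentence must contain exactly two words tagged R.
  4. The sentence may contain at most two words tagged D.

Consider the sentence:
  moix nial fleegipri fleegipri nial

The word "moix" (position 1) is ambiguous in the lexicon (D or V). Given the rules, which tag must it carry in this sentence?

Candidates per position — 1:moix {D,V}; 2:nial {N,R}; 3:fleegipri {R}; 4:fleegipri {R}; 5:nial {N,R}.
Position 1: tagging it V would leave rule 1 unsatisfiable, so it must be D.
Position 2: tagging it R would leave rule 3 unsatisfiable, so it must be N.
Position 5: tagging it R would leave rule 3 unsatisfiable, so it must be N.
The only consistent sequence is: D N R R N.
Verifying each rule — rule 1 ok; rule 2 ok; rule 3 ok; rule 4 ok.

D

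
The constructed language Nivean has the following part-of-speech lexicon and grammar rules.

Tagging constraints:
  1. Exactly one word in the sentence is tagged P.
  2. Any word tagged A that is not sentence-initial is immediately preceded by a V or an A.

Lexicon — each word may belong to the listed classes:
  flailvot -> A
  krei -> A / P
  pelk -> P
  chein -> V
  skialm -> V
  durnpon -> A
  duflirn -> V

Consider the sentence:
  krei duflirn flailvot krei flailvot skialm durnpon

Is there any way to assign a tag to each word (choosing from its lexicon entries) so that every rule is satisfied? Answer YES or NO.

Candidates per position — 1:krei {A,P}; 2:duflirn {V}; 3:flailvot {A}; 4:krei {A,P}; 5:flailvot {A}; 6:skialm {V}; 7:durnpon {A}.
One satisfying assignment: P V A A A V A.
Check: rule 1 holds; rule 2 holds.

YES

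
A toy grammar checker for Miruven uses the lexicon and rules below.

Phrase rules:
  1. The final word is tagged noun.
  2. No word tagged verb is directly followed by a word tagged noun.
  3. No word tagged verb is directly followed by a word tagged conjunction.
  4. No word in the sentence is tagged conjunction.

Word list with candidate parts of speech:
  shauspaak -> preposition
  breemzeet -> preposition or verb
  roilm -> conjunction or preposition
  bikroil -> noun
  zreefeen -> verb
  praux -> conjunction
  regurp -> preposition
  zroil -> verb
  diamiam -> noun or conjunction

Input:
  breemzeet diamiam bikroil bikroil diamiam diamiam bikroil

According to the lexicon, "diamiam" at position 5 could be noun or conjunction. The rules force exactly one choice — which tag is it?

Candidates per position — 1:breemzeet {preposition,verb}; 2:diamiam {noun,conjunction}; 3:bikroil {noun}; 4:bikroil {noun}; 5:diamiam {noun,conjunction}; 6:diamiam {noun,conjunction}; 7:bikroil {noun}.
If word 2 were conjunction, no tagging could satisfy rule 4; so word 2 is noun.
If word 5 were conjunction, no tagging could satisfy rule 4; so word 5 is noun.
If word 6 were conjunction, no tagging could satisfy rule 4; so word 6 is noun.
If word 1 were verb, no tagging could satisfy rule 2; so word 1 is preposition.
The only consistent sequence is: preposition noun noun noun noun noun noun.
Check: rule 1 ✓; rule 2 ✓; rule 3 ✓; rule 4 ✓.

noun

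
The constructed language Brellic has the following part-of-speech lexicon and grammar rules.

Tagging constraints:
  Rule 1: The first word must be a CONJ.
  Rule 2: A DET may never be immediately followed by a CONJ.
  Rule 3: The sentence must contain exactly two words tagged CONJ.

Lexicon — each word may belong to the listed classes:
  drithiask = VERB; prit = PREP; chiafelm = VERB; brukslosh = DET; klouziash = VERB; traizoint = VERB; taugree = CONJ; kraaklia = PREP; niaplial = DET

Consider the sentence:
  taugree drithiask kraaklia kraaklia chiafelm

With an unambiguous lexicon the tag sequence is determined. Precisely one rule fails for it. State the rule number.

3

Fixed tagging: CONJ VERB PREP PREP VERB.
Applying the rules: R1 ok, R2 ok, R3 fails.
Only rule 3 fails.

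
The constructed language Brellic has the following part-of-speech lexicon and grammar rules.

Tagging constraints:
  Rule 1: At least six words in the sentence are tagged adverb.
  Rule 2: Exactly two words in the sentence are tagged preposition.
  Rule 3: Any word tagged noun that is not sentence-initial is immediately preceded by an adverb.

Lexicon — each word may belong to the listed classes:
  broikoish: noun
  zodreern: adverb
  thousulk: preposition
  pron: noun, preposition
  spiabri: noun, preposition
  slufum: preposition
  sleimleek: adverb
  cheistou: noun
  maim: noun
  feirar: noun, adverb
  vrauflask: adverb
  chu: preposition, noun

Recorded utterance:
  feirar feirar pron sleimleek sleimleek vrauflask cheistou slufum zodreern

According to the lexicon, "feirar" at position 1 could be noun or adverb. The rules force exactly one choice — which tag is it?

adverb

Candidates per position — 1:feirar {noun,adverb}; 2:feirar {noun,adverb}; 3:pron {noun,preposition}; 4:sleimleek {adverb}; 5:sleimleek {adverb}; 6:vrauflask {adverb}; 7:cheistou {noun}; 8:slufum {preposition}; 9:zodreern {adverb}.
At position 1, choosing noun makes rule 1 impossible to satisfy; hence adverb.
At position 2, choosing noun makes rule 1 impossible to satisfy; hence adverb.
At position 3, choosing noun makes rule 2 impossible to satisfy; hence preposition.
The only consistent sequence is: adverb adverb preposition adverb adverb adverb noun preposition adverb.
Rule-by-rule: rule 1 ✓; rule 2 ✓; rule 3 ✓.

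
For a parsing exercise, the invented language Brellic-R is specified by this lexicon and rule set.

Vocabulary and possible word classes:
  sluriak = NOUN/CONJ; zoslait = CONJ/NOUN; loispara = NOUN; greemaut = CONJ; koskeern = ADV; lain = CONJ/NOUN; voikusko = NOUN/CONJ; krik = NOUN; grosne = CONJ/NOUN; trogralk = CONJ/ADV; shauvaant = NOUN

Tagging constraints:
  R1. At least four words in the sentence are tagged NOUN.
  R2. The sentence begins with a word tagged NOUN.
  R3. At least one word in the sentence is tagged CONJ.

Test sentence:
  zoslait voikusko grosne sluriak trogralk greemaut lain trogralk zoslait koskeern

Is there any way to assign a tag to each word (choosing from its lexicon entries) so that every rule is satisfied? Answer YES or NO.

Candidates per position — 1:zoslait {CONJ,NOUN}; 2:voikusko {NOUN,CONJ}; 3:grosne {CONJ,NOUN}; 4:sluriak {NOUN,CONJ}; 5:trogralk {CONJ,ADV}; 6:greemaut {CONJ}; 7:lain {CONJ,NOUN}; 8:trogralk {CONJ,ADV}; 9:zoslait {CONJ,NOUN}; 10:koskeern {ADV}.
One satisfying assignment: NOUN CONJ NOUN NOUN ADV CONJ NOUN CONJ CONJ ADV.
Verifying each rule — rule 1 satisfied; rule 2 satisfied; rule 3 satisfied.

YES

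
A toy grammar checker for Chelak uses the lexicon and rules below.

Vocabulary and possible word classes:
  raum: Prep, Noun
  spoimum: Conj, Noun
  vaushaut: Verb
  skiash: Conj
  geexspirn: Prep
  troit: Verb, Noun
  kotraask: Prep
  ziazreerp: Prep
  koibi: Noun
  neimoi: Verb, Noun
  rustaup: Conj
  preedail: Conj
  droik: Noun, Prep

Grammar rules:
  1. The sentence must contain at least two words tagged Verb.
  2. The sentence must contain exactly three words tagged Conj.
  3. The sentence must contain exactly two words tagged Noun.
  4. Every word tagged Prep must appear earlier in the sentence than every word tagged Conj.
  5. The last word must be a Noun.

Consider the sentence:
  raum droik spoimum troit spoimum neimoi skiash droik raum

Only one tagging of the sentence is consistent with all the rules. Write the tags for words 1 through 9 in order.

Prep Prep Conj Verb Conj Verb Conj Noun Noun

Candidates per position — 1:raum {Prep,Noun}; 2:droik {Noun,Prep}; 3:spoimum {Conj,Noun}; 4:troit {Verb,Noun}; 5:spoimum {Conj,Noun}; 6:neimoi {Verb,Noun}; 7:skiash {Conj}; 8:droik {Noun,Prep}; 9:raum {Prep,Noun}.
Word 3 cannot be Noun — rule 2 would then fail for every completion. It is Conj.
Word 4 cannot be Noun — rule 1 would then fail for every completion. It is Verb.
Word 5 cannot be Noun — rule 2 would then fail for every completion. It is Conj.
Word 6 cannot be Noun — rule 1 would then fail for every completion. It is Verb.
Word 8 cannot be Prep — rule 4 would then fail for every completion. It is Noun.
Word 9 cannot be Prep — rule 4 would then fail for every completion. It is Noun.
Word 1 cannot be Noun — rule 3 would then fail for every completion. It is Prep.
Word 2 cannot be Noun — rule 3 would then fail for every completion. It is Prep.
The only consistent sequence is: Prep Prep Conj Verb Conj Verb Conj Noun Noun.
Verifying each rule — rule 1 holds; rule 2 holds; rule 3 holds; rule 4 holds; rule 5 holds.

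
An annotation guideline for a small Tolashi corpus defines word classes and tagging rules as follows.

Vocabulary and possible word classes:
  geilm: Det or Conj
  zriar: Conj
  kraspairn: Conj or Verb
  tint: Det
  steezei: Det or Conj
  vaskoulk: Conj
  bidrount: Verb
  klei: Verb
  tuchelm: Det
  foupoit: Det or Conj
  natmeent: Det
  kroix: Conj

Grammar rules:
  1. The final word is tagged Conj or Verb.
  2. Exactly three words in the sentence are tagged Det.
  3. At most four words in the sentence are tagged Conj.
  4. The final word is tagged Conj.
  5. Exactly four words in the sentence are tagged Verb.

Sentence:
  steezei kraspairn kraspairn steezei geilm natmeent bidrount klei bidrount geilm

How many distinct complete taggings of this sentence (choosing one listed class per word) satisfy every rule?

6

Candidates per position — 1:steezei {Det,Conj}; 2:kraspairn {Conj,Verb}; 3:kraspairn {Conj,Verb}; 4:steezei {Det,Conj}; 5:geilm {Det,Conj}; 6:natmeent {Det}; 7:bidrount {Verb}; 8:klei {Verb}; 9:bidrount {Verb}; 10:geilm {Det,Conj}.
There are 64 candidate sequences in total.
Checking each against the rules leaves 6 sequences.
Count = 6.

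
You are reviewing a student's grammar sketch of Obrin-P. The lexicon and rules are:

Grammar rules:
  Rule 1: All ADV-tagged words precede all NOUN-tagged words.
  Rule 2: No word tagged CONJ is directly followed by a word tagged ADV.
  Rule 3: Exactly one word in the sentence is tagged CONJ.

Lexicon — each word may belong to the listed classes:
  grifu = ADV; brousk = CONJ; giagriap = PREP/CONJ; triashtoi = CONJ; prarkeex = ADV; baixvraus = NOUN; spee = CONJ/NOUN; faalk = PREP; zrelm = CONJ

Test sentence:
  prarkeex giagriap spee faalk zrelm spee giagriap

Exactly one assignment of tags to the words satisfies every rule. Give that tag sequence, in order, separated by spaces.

ADV PREP NOUN PREP CONJ NOUN PREP

Candidates per position — 1:prarkeex {ADV}; 2:giagriap {PREP,CONJ}; 3:spee {CONJ,NOUN}; 4:faalk {PREP}; 5:zrelm {CONJ}; 6:spee {CONJ,NOUN}; 7:giagriap {PREP,CONJ}.
Position 2: CONJ is ruled out by rule 3; that leaves PREP.
Position 3: CONJ is ruled out by rule 3; that leaves NOUN.
Position 6: CONJ is ruled out by rule 3; that leaves NOUN.
Position 7: CONJ is ruled out by rule 3; that leaves PREP.
The unique satisfying tagging is: ADV PREP NOUN PREP CONJ NOUN PREP.
Verifying each rule — rule 1 holds; rule 2 holds; rule 3 holds.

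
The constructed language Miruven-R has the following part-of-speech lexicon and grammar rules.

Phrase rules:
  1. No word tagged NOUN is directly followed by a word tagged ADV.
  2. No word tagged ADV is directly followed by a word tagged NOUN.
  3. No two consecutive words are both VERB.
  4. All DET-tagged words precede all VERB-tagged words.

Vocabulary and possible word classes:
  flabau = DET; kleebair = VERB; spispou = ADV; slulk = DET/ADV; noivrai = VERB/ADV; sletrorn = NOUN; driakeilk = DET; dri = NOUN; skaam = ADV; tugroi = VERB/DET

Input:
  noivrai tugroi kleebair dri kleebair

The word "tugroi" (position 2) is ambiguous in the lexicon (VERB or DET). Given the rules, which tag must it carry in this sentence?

DET

Candidates per position — 1:noivrai {VERB,ADV}; 2:tugroi {VERB,DET}; 3:kleebair {VERB}; 4:dri {NOUN}; 5:kleebair {VERB}.
Position 2: tagging it VERB would leave rule 3 unsatisfiable, so it must be DET.
Position 1: tagging it VERB would leave rule 4 unsatisfiable, so it must be ADV.
The only consistent sequence is: ADV DET VERB NOUN VERB.
Checking: rule 1 ok; rule 2 ok; rule 3 ok; rule 4 ok.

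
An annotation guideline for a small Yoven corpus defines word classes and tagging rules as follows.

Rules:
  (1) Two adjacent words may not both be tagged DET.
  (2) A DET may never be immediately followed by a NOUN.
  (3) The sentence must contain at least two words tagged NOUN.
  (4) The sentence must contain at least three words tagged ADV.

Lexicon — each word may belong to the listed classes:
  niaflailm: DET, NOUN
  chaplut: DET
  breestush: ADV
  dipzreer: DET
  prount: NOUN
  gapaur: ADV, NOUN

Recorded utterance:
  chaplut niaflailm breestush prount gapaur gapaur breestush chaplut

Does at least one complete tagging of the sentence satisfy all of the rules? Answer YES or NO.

Candidates per position — 1:chaplut {DET}; 2:niaflailm {DET,NOUN}; 3:breestush {ADV}; 4:prount {NOUN}; 5:gapaur {ADV,NOUN}; 6:gapaur {ADV,NOUN}; 7:breestush {ADV}; 8:chaplut {DET}.
Every candidate sequence violates at least one rule; no consistent tagging exists.

NO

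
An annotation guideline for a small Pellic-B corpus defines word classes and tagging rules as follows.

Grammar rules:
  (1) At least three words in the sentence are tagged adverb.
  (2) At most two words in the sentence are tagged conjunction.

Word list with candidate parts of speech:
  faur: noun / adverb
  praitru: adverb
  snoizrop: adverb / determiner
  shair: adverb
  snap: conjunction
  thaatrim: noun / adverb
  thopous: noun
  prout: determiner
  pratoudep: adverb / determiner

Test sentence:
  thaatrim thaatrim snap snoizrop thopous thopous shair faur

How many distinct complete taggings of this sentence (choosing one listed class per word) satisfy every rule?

11

Candidates per position — 1:thaatrim {noun,adverb}; 2:thaatrim {noun,adverb}; 3:snap {conjunction}; 4:snoizrop {adverb,determiner}; 5:thopous {noun}; 6:thopous {noun}; 7:shair {adverb}; 8:faur {noun,adverb}.
There are 16 candidate sequences in total.
Checking each against the rules leaves 11 sequences.
Count = 11.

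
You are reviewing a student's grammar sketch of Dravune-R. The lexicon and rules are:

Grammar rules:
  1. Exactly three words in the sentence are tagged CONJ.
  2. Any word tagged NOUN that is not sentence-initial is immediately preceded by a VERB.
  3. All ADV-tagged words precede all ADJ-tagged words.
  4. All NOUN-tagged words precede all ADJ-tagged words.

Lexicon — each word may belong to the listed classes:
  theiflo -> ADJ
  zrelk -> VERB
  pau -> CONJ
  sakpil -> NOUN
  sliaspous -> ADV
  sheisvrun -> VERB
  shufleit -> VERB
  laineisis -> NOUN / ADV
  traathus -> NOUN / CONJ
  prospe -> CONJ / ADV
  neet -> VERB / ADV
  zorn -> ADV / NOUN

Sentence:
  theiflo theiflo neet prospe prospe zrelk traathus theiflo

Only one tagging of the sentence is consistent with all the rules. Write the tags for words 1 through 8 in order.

Candidates per position — 1:theiflo {ADJ}; 2:theiflo {ADJ}; 3:neet {VERB,ADV}; 4:prospe {CONJ,ADV}; 5:prospe {CONJ,ADV}; 6:zrelk {VERB}; 7:traathus {NOUN,CONJ}; 8:theiflo {ADJ}.
If word 3 were ADV, no tagging could satisfy rule 3; so word 3 is VERB.
If word 4 were ADV, no tagging could satisfy rule 1; so word 4 is CONJ.
If word 5 were ADV, no tagging could satisfy rule 1; so word 5 is CONJ.
If word 7 were NOUN, no tagging could satisfy rule 1; so word 7 is CONJ.
So the tagging must be: ADJ ADJ VERB CONJ CONJ VERB CONJ ADJ.
Checking: rule 1 holds; rule 2 holds; rule 3 holds; rule 4 holds.

ADJ ADJ VERB CONJ CONJ VERB CONJ ADJ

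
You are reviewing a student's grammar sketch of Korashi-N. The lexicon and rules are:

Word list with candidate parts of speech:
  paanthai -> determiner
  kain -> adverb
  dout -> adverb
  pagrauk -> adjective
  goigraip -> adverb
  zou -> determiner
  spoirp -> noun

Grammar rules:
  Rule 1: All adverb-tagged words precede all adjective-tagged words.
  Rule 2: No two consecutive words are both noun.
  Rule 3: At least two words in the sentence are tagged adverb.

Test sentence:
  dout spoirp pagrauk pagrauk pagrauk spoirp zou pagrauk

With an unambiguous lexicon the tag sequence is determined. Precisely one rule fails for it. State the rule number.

3

Fixed tagging: adverb noun adjective adjective adjective noun determiner adjective.
Applying the rules: R1 ✓, R2 ✓, R3 ✗.
Only rule 3 fails.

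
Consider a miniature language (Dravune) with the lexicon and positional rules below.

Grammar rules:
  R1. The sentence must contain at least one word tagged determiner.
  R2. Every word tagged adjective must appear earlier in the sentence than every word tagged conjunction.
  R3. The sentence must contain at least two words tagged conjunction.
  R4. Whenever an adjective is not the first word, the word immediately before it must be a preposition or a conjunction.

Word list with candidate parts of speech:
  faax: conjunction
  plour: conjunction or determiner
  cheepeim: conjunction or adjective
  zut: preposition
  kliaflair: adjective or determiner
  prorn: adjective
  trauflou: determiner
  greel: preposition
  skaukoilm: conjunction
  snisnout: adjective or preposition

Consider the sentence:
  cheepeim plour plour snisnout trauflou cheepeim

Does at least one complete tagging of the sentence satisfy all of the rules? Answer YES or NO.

Candidates per position — 1:cheepeim {conjunction,adjective}; 2:plour {conjunction,determiner}; 3:plour {conjunction,determiner}; 4:snisnout {adjective,preposition}; 5:trauflou {determiner}; 6:cheepeim {conjunction,adjective}.
One satisfying assignment: adjective conjunction conjunction preposition determiner conjunction.
Verifying each rule — rule 1 ✓; rule 2 ✓; rule 3 ✓; rule 4 ✓.

YES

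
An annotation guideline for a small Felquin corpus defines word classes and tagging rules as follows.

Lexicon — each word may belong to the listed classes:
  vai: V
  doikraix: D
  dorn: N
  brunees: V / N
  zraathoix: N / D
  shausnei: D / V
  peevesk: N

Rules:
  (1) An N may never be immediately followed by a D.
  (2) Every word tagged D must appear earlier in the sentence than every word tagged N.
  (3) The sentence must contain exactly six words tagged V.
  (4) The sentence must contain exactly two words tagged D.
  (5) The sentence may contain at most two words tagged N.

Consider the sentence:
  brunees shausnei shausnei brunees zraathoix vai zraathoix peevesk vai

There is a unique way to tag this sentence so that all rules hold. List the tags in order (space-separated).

V V V V D V D N V

Candidates per position — 1:brunees {V,N}; 2:shausnei {D,V}; 3:shausnei {D,V}; 4:brunees {V,N}; 5:zraathoix {N,D}; 6:vai {V}; 7:zraathoix {N,D}; 8:peevesk {N}; 9:vai {V}.
Position 1: tagging it N would leave rule 3 unsatisfiable, so it must be V.
Position 2: tagging it D would leave rule 3 unsatisfiable, so it must be V.
Position 3: tagging it D would leave rule 3 unsatisfiable, so it must be V.
Position 4: tagging it N would leave rule 3 unsatisfiable, so it must be V.
Position 5: tagging it N would leave rule 4 unsatisfiable, so it must be D.
Position 7: tagging it N would leave rule 4 unsatisfiable, so it must be D.
The only consistent sequence is: V V V V D V D N V.
Check: rule 1 holds; rule 2 holds; rule 3 holds; rule 4 holds; rule 5 holds.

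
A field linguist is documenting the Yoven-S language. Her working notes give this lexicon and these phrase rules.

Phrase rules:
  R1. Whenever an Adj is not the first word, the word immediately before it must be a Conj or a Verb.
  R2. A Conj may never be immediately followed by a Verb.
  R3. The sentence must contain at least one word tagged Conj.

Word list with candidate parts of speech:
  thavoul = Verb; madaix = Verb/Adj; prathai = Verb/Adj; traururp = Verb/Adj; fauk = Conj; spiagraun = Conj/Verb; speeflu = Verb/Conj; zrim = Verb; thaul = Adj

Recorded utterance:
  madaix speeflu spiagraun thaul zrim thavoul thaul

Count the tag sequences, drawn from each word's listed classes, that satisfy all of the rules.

Candidates per position — 1:madaix {Verb,Adj}; 2:speeflu {Verb,Conj}; 3:spiagraun {Conj,Verb}; 4:thaul {Adj}; 5:zrim {Verb}; 6:thavoul {Verb}; 7:thaul {Adj}.
There are 8 candidate sequences in total.
The sequences that satisfy every rule: Verb Verb Conj Adj Verb Verb Adj; Verb Conj Conj Adj Verb Verb Adj; Adj Verb Conj Adj Verb Verb Adj; Adj Conj Conj Adj Verb Verb Adj.
Count = 4.

4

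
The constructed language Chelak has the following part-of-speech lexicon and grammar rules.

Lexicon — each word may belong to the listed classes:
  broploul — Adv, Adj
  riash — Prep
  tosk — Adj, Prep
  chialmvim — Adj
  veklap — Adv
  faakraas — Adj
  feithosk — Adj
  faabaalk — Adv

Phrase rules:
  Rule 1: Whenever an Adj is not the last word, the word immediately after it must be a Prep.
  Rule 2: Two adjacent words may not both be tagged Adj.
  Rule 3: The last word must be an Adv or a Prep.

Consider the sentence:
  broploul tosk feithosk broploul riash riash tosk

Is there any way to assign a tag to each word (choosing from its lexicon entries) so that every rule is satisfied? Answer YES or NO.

Candidates per position — 1:broploul {Adv,Adj}; 2:tosk {Adj,Prep}; 3:feithosk {Adj}; 4:broploul {Adv,Adj}; 5:riash {Prep}; 6:riash {Prep}; 7:tosk {Adj,Prep}.
Rule 1 cannot be satisfied by any choice of tags from the lexicon.
So there is no consistent tagging.

NO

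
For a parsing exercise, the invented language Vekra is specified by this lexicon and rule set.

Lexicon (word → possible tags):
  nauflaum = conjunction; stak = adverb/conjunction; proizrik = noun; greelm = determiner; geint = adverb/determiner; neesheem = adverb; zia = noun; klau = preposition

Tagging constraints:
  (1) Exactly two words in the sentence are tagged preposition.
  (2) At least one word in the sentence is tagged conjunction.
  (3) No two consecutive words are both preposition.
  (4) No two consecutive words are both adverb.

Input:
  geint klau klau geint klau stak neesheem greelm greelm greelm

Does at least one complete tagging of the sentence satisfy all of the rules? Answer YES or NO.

Candidates per position — 1:geint {adverb,determiner}; 2:klau {preposition}; 3:klau {preposition}; 4:geint {adverb,determiner}; 5:klau {preposition}; 6:stak {adverb,conjunction}; 7:neesheem {adverb}; 8:greelm {determiner}; 9:greelm {determiner}; 10:greelm {determiner}.
Rule 1 cannot be satisfied by any choice of tags from the lexicon.
So there is no consistent tagging.

NO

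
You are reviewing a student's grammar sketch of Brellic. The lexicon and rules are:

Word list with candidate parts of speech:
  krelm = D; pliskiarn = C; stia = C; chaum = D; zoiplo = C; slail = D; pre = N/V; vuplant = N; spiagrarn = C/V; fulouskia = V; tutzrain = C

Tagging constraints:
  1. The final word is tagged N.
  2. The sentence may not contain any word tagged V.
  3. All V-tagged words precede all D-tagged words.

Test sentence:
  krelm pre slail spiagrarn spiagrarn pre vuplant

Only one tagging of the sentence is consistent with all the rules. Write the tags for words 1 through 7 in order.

D N D C C N N

Candidates per position — 1:krelm {D}; 2:pre {N,V}; 3:slail {D}; 4:spiagrarn {C,V}; 5:spiagrarn {C,V}; 6:pre {N,V}; 7:vuplant {N}.
Position 2: tagging it V would leave rule 2 unsatisfiable, so it must be N.
Position 4: tagging it V would leave rule 2 unsatisfiable, so it must be C.
Position 5: tagging it V would leave rule 2 unsatisfiable, so it must be C.
Position 6: tagging it V would leave rule 2 unsatisfiable, so it must be N.
The unique satisfying tagging is: D N D C C N N.
Rule-by-rule: rule 1 satisfied; rule 2 satisfied; rule 3 satisfied.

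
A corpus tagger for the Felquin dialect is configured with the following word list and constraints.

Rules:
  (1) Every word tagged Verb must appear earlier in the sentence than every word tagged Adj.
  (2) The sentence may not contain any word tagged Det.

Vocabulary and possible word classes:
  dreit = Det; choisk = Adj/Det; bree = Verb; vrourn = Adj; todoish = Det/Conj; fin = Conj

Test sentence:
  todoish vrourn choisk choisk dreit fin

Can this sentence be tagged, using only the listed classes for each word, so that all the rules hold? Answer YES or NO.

NO

Candidates per position — 1:todoish {Det,Conj}; 2:vrourn {Adj}; 3:choisk {Adj,Det}; 4:choisk {Adj,Det}; 5:dreit {Det}; 6:fin {Conj}.
Rule 2 cannot be satisfied by any choice of tags from the lexicon.
So there is no consistent tagging.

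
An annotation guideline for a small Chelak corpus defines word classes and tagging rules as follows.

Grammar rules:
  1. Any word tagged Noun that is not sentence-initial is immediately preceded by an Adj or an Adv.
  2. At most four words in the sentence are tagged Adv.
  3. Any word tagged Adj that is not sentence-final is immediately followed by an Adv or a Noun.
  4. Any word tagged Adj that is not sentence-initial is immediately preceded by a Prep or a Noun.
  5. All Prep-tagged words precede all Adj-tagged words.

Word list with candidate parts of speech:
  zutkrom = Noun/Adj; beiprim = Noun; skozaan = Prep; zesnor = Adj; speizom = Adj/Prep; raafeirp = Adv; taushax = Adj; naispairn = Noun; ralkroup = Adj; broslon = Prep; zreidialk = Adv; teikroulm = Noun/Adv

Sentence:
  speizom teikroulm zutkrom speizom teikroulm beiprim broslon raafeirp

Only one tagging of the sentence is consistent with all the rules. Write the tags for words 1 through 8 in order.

Candidates per position — 1:speizom {Adj,Prep}; 2:teikroulm {Noun,Adv}; 3:zutkrom {Noun,Adj}; 4:speizom {Adj,Prep}; 5:teikroulm {Noun,Adv}; 6:beiprim {Noun}; 7:broslon {Prep}; 8:raafeirp {Adv}.
Position 1: Adj is ruled out by rule 5; that leaves Prep.
Position 2: Noun is ruled out by rule 1; that leaves Adv.
Position 3: Adj is ruled out by rule 3; that leaves Noun.
Position 4: Adj is ruled out by rule 5; that leaves Prep.
Position 5: Noun is ruled out by rule 1; that leaves Adv.
That leaves exactly one tagging: Prep Adv Noun Prep Adv Noun Prep Adv.
Verifying each rule — rule 1 satisfied; rule 2 satisfied; rule 3 satisfied; rule 4 satisfied; rule 5 satisfied.

Prep Adv Noun Prep Adv Noun Prep Adv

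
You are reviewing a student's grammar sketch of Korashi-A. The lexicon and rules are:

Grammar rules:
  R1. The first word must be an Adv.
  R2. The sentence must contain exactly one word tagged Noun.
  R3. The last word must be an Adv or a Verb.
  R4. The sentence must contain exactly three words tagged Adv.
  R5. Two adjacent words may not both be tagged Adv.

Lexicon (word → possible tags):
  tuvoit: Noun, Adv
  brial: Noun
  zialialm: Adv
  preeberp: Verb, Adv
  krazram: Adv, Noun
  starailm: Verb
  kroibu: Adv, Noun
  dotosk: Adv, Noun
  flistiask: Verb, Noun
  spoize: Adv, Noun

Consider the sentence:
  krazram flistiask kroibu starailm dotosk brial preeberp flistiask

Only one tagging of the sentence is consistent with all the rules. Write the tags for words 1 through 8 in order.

Candidates per position — 1:krazram {Adv,Noun}; 2:flistiask {Verb,Noun}; 3:kroibu {Adv,Noun}; 4:starailm {Verb}; 5:dotosk {Adv,Noun}; 6:brial {Noun}; 7:preeberp {Verb,Adv}; 8:flistiask {Verb,Noun}.
Position 1: tagging it Noun would leave rule 1 unsatisfiable, so it must be Adv.
Position 2: tagging it Noun would leave rule 2 unsatisfiable, so it must be Verb.
Position 3: tagging it Noun would leave rule 2 unsatisfiable, so it must be Adv.
Position 5: tagging it Noun would leave rule 2 unsatisfiable, so it must be Adv.
Position 7: tagging it Adv would leave rule 4 unsatisfiable, so it must be Verb.
Position 8: tagging it Noun would leave rule 2 unsatisfiable, so it must be Verb.
So the tagging must be: Adv Verb Adv Verb Adv Noun Verb Verb.
Checking: rule 1 satisfied; rule 2 satisfied; rule 3 satisfied; rule 4 satisfied; rule 5 satisfied.

Adv Verb Adv Verb Adv Noun Verb Verb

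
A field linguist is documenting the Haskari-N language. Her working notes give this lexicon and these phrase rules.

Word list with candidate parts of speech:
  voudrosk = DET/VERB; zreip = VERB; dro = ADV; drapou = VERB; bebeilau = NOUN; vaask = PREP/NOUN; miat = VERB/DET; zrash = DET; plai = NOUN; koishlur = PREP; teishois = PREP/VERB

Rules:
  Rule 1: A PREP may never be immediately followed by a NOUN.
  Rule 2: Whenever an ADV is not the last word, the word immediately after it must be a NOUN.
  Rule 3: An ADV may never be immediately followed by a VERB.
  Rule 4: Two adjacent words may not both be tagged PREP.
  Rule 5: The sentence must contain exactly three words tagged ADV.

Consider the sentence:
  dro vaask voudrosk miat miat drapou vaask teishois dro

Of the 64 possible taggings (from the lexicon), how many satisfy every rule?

Candidates per position — 1:dro {ADV}; 2:vaask {PREP,NOUN}; 3:voudrosk {DET,VERB}; 4:miat {VERB,DET}; 5:miat {VERB,DET}; 6:drapou {VERB}; 7:vaask {PREP,NOUN}; 8:teishois {PREP,VERB}; 9:dro {ADV}.
There are 64 candidate sequences in total.
Rule 5 cannot be satisfied by any choice of tags from the lexicon.
So there is no consistent tagging.
Count = 0.

0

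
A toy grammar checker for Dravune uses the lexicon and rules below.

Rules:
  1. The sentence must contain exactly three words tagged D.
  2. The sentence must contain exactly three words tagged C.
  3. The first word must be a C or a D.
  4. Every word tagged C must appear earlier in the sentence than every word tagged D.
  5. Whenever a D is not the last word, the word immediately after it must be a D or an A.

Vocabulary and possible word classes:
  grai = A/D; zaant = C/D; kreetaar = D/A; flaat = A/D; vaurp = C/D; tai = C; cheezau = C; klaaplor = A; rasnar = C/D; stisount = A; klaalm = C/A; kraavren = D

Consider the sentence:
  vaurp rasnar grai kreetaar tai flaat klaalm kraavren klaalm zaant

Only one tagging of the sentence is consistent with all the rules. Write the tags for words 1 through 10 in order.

C C A A C D A D A D

Candidates per position — 1:vaurp {C,D}; 2:rasnar {C,D}; 3:grai {A,D}; 4:kreetaar {D,A}; 5:tai {C}; 6:flaat {A,D}; 7:klaalm {C,A}; 8:kraavren {D}; 9:klaalm {C,A}; 10:zaant {C,D}.
Position 1: tagging it D would leave rule 4 unsatisfiable, so it must be C.
Position 2: tagging it D would leave rule 4 unsatisfiable, so it must be C.
Position 3: tagging it D would leave rule 4 unsatisfiable, so it must be A.
Position 4: tagging it D would leave rule 4 unsatisfiable, so it must be A.
Position 6: tagging it A would leave rule 1 unsatisfiable, so it must be D.
Position 7: tagging it C would leave rule 2 unsatisfiable, so it must be A.
Position 9: tagging it C would leave rule 2 unsatisfiable, so it must be A.
Position 10: tagging it C would leave rule 1 unsatisfiable, so it must be D.
The only consistent sequence is: C C A A C D A D A D.
Rule-by-rule: rule 1 satisfied; rule 2 satisfied; rule 3 satisfied; rule 4 satisfied; rule 5 satisfied.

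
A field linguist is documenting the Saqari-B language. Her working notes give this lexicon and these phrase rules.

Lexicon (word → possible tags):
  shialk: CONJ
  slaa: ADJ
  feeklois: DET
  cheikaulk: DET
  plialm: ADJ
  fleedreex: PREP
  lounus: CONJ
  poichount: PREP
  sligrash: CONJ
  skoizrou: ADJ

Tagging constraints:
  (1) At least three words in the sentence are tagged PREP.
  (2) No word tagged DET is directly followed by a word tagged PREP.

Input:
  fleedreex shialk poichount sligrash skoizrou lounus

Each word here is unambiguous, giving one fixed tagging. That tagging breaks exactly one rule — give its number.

Fixed tagging: PREP CONJ PREP CONJ ADJ CONJ.
Applying the rules: R1 ✗, R2 ✓.
Only rule 1 fails.

1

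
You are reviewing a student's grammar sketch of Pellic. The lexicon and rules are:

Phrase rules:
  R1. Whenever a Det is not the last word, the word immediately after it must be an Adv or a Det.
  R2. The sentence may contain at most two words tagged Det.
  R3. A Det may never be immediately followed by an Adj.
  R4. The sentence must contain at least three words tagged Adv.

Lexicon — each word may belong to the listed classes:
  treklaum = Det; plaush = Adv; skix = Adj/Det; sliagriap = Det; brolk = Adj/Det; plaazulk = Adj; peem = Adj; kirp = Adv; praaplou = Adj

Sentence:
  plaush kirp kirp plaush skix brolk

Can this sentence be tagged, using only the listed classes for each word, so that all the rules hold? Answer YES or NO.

Candidates per position — 1:plaush {Adv}; 2:kirp {Adv}; 3:kirp {Adv}; 4:plaush {Adv}; 5:skix {Adj,Det}; 6:brolk {Adj,Det}.
One satisfying assignment: Adv Adv Adv Adv Adj Adj.
Checking: rule 1 holds; rule 2 holds; rule 3 holds; rule 4 holds.

YES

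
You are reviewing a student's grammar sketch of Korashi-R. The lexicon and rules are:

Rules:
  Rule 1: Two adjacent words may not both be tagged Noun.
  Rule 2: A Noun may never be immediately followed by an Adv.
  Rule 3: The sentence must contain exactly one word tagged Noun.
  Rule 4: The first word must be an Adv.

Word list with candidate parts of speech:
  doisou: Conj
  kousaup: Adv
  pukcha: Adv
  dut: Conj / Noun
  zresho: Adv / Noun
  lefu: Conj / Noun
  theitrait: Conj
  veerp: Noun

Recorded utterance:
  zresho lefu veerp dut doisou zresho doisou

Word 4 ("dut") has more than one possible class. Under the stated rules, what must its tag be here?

Conj

Candidates per position — 1:zresho {Adv,Noun}; 2:lefu {Conj,Noun}; 3:veerp {Noun}; 4:dut {Conj,Noun}; 5:doisou {Conj}; 6:zresho {Adv,Noun}; 7:doisou {Conj}.
Position 1: Noun is ruled out by rule 3; that leaves Adv.
Position 2: Noun is ruled out by rule 1; that leaves Conj.
Position 4: Noun is ruled out by rule 1; that leaves Conj.
Position 6: Noun is ruled out by rule 3; that leaves Adv.
The unique satisfying tagging is: Adv Conj Noun Conj Conj Adv Conj.
Check: rule 1 ✓; rule 2 ✓; rule 3 ✓; rule 4 ✓.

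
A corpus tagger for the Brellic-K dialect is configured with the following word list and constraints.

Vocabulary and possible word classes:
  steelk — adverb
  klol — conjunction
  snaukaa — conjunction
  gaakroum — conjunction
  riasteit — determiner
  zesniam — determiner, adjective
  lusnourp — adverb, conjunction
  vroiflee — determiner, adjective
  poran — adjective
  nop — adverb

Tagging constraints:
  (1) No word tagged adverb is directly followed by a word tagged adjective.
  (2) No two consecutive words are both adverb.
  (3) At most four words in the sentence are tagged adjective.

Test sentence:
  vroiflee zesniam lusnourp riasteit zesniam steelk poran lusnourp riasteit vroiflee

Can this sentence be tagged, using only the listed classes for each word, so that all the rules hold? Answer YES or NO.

NO

Candidates per position — 1:vroiflee {determiner,adjective}; 2:zesniam {determiner,adjective}; 3:lusnourp {adverb,conjunction}; 4:riasteit {determiner}; 5:zesniam {determiner,adjective}; 6:steelk {adverb}; 7:poran {adjective}; 8:lusnourp {adverb,conjunction}; 9:riasteit {determiner}; 10:vroiflee {determiner,adjective}.
Rule 1 cannot be satisfied by any choice of tags from the lexicon.
So there is no consistent tagging.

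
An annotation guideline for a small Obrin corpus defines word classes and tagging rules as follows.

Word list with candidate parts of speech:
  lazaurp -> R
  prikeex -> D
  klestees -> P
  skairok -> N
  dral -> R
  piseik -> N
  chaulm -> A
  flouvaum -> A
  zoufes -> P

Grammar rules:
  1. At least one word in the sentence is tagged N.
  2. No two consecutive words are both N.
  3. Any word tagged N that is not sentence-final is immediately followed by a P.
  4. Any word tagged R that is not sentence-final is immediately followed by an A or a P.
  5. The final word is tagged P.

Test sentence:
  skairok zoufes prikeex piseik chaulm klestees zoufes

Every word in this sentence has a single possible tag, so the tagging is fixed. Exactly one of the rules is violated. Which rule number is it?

Fixed tagging: N P D N A P P.
Applying the rules: R1 ok, R2 ok, R3 fails, R4 ok, R5 ok.
Only rule 3 fails.

3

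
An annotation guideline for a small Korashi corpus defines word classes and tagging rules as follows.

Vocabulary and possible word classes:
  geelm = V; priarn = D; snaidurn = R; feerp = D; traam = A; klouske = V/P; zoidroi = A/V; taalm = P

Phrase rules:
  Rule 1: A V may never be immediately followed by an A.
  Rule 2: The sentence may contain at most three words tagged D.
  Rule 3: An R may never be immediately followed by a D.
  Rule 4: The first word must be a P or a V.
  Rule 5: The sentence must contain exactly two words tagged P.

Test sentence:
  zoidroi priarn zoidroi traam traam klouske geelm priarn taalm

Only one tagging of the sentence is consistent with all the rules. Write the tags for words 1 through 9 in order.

Candidates per position — 1:zoidroi {A,V}; 2:priarn {D}; 3:zoidroi {A,V}; 4:traam {A}; 5:traam {A}; 6:klouske {V,P}; 7:geelm {V}; 8:priarn {D}; 9:taalm {P}.
At position 1, choosing A makes rule 4 impossible to satisfy; hence V.
At position 3, choosing V makes rule 1 impossible to satisfy; hence A.
At position 6, choosing V makes rule 5 impossible to satisfy; hence P.
The only consistent sequence is: V D A A A P V D P.
Verifying each rule — rule 1 ✓; rule 2 ✓; rule 3 ✓; rule 4 ✓; rule 5 ✓.

V D A A A P V D P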